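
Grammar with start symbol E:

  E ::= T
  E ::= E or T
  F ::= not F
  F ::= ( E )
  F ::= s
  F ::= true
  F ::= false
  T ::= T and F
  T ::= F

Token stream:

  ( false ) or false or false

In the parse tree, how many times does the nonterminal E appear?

4

[E [E [E [T [F ( [E [T [F false]]] )]]] or [T [F false]]] or [T [F false]]]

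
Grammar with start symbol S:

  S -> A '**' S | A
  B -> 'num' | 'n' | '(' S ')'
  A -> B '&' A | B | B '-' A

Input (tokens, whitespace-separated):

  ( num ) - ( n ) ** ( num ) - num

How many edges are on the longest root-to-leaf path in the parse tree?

[S [A [B ( [S [A [B num]]] )] - [A [B ( [S [A [B n]]] )]]] ** [S [A [B ( [S [A [B num]]] )] - [A [B num]]]]]

7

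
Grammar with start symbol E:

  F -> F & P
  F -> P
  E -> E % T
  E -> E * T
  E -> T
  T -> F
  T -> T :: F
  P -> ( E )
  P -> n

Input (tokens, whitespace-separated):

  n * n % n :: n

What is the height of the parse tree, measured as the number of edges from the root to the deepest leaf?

6

[E [E [E [T [F [P n]]]] * [T [F [P n]]]] % [T [T [F [P n]]] :: [F [P n]]]]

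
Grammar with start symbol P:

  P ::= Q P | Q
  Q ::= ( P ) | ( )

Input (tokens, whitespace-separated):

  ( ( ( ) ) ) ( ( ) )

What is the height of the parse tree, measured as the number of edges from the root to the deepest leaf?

6

[P [Q ( [P [Q ( [P [Q ( )]] )]] )] [P [Q ( [P [Q ( )]] )]]]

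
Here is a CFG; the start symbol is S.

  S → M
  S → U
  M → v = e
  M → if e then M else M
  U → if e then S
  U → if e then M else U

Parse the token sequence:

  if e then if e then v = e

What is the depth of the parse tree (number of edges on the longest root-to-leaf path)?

[S [U if e then [S [U if e then [S [M v = e]]]]]]

6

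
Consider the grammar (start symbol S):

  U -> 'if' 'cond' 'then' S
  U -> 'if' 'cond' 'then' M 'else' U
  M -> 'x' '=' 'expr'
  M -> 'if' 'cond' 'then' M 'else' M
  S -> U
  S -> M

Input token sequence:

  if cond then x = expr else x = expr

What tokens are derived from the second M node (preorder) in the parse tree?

[S [M if cond then [M x = expr] else [M x = expr]]]

x = expr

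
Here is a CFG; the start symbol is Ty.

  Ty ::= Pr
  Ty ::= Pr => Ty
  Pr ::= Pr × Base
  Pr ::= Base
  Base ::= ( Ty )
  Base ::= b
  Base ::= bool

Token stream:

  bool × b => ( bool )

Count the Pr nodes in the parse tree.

[Ty [Pr [Pr [Base bool]] × [Base b]] => [Ty [Pr [Base ( [Ty [Pr [Base bool]]] )]]]]

4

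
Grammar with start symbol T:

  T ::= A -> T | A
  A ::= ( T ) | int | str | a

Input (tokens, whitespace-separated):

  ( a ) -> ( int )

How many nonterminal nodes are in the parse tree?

8

[T [A ( [T [A a]] )] -> [T [A ( [T [A int]] )]]]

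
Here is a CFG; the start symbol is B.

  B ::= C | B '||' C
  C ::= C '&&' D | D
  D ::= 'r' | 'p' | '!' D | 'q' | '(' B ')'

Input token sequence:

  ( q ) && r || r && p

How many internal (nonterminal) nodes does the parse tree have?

13

[B [B [C [C [D ( [B [C [D q]]] )]] && [D r]]] || [C [C [D r]] && [D p]]]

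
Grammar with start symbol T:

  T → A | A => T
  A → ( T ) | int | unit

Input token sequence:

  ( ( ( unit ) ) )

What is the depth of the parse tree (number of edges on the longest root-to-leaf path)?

[T [A ( [T [A ( [T [A ( [T [A unit]] )]] )]] )]]

8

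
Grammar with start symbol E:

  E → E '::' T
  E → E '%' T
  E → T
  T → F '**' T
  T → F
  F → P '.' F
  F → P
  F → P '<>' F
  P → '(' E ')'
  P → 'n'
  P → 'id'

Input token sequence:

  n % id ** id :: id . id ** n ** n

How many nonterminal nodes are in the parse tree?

[E [E [E [T [F [P n]]]] % [T [F [P id]] ** [T [F [P id]]]]] :: [T [F [P id] . [F [P id]]] ** [T [F [P n]] ** [T [F [P n]]]]]]

23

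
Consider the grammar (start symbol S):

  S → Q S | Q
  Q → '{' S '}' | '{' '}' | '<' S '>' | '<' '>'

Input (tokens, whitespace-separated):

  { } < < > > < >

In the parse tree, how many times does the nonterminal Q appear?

[S [Q { }] [S [Q < [S [Q < >]] >] [S [Q < >]]]]

4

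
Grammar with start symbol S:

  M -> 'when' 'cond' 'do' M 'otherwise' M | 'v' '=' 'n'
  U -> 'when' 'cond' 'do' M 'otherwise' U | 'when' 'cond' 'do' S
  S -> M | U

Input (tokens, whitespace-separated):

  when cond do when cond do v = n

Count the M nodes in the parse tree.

1

[S [U when cond do [S [U when cond do [S [M v = n]]]]]]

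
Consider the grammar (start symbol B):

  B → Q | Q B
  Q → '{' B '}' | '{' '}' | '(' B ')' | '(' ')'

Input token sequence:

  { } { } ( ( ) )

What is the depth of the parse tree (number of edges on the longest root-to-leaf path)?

[B [Q { }] [B [Q { }] [B [Q ( [B [Q ( )]] )]]]]

6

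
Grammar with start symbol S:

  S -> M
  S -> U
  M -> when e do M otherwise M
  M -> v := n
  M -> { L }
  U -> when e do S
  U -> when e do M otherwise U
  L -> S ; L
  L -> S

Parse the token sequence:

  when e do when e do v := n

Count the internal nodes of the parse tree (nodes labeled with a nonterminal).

[S [U when e do [S [U when e do [S [M v := n]]]]]]

6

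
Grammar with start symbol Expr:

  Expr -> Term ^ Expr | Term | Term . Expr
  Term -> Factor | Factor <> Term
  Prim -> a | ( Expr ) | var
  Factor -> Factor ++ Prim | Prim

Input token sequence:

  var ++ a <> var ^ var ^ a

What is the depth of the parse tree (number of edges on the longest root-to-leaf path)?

[Expr [Term [Factor [Factor [Prim var]] ++ [Prim a]] <> [Term [Factor [Prim var]]]] ^ [Expr [Term [Factor [Prim var]]] ^ [Expr [Term [Factor [Prim a]]]]]]

6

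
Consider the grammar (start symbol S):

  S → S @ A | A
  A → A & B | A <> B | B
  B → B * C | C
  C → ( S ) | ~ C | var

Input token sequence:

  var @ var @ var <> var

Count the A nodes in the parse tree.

4

[S [S [S [A [B [C var]]]] @ [A [B [C var]]]] @ [A [A [B [C var]]] <> [B [C var]]]]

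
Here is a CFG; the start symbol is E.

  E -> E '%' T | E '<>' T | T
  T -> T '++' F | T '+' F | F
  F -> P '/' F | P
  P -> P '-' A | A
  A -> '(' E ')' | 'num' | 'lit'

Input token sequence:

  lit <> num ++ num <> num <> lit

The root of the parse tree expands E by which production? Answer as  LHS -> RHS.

E -> E '<>' T

[E [E [E [E [T [F [P [A lit]]]]] <> [T [T [F [P [A num]]]] ++ [F [P [A num]]]]] <> [T [F [P [A num]]]]] <> [T [F [P [A lit]]]]]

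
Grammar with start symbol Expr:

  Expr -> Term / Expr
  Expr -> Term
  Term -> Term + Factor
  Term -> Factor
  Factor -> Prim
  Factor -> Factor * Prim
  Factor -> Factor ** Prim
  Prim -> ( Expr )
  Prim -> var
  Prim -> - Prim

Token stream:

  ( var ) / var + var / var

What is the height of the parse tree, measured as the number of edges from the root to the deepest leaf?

8

[Expr [Term [Factor [Prim ( [Expr [Term [Factor [Prim var]]]] )]]] / [Expr [Term [Term [Factor [Prim var]]] + [Factor [Prim var]]] / [Expr [Term [Factor [Prim var]]]]]]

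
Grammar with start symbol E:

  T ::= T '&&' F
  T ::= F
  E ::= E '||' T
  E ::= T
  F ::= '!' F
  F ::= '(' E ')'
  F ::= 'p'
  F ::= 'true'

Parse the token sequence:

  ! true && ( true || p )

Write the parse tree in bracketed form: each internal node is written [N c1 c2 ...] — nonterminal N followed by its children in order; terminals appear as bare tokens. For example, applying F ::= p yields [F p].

[E [T [T [F ! [F true]]] && [F ( [E [E [T [F true]]] || [T [F p]]] )]]]

E
T
T && F
F && F
! F && F
! true && F
! true && ( E )
! true && ( E || T )
! true && ( T || T )
! true && ( F || T )
! true && ( true || T )
! true && ( true || F )
! true && ( true || p )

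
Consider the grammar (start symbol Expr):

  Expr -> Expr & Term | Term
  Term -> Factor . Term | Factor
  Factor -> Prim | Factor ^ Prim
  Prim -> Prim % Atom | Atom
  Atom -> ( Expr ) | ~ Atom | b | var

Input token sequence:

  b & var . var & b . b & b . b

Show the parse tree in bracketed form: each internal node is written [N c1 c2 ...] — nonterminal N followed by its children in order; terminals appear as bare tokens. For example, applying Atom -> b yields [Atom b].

[Expr [Expr [Expr [Expr [Term [Factor [Prim [Atom b]]]]] & [Term [Factor [Prim [Atom var]]] . [Term [Factor [Prim [Atom var]]]]]] & [Term [Factor [Prim [Atom b]]] . [Term [Factor [Prim [Atom b]]]]]] & [Term [Factor [Prim [Atom b]]] . [Term [Factor [Prim [Atom b]]]]]]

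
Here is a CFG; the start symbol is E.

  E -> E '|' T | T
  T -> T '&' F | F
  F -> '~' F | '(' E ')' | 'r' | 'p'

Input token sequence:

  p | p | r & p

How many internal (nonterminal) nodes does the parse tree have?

11

[E [E [E [T [F p]]] | [T [F p]]] | [T [T [F r]] & [F p]]]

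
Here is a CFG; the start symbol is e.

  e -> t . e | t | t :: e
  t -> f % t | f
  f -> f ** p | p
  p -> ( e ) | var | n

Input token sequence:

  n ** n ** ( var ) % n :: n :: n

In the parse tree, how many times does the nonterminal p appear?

[e [t [f [f [f [p n]] ** [p n]] ** [p ( [e [t [f [p var]]]] )]] % [t [f [p n]]]] :: [e [t [f [p n]]] :: [e [t [f [p n]]]]]]

7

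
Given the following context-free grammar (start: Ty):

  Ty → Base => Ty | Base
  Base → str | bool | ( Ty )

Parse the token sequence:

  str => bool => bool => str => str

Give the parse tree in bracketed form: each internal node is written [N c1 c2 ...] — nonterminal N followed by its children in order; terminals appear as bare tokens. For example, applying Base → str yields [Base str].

Ty
Base => Ty
str => Ty
str => Base => Ty
str => bool => Ty
str => bool => Base => Ty
str => bool => bool => Ty
str => bool => bool => Base => Ty
str => bool => bool => str => Ty
str => bool => bool => str => Base
str => bool => bool => str => str

[Ty [Base str] => [Ty [Base bool] => [Ty [Base bool] => [Ty [Base str] => [Ty [Base str]]]]]]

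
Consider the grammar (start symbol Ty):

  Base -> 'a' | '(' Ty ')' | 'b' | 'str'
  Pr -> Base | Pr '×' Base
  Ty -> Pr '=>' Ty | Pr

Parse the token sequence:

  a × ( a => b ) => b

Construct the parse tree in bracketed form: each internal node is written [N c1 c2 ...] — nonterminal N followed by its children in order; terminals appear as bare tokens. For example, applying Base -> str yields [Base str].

[Ty [Pr [Pr [Base a]] × [Base ( [Ty [Pr [Base a]] => [Ty [Pr [Base b]]]] )]] => [Ty [Pr [Base b]]]]

Ty
Pr => Ty
Pr × Base => Ty
Base × Base => Ty
a × Base => Ty
a × ( Ty ) => Ty
a × ( Pr => Ty ) => Ty
a × ( Base => Ty ) => Ty
a × ( a => Ty ) => Ty
a × ( a => Pr ) => Ty
a × ( a => Base ) => Ty
a × ( a => b ) => Ty
a × ( a => b ) => Pr
a × ( a => b ) => Base
a × ( a => b ) => b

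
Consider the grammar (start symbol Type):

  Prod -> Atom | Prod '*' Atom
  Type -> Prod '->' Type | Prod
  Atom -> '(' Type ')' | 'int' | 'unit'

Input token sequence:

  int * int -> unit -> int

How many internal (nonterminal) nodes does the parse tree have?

[Type [Prod [Prod [Atom int]] * [Atom int]] -> [Type [Prod [Atom unit]] -> [Type [Prod [Atom int]]]]]

11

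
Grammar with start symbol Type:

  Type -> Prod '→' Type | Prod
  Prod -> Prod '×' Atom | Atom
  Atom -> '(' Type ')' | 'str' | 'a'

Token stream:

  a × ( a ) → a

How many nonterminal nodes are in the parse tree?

[Type [Prod [Prod [Atom a]] × [Atom ( [Type [Prod [Atom a]]] )]] → [Type [Prod [Atom a]]]]

11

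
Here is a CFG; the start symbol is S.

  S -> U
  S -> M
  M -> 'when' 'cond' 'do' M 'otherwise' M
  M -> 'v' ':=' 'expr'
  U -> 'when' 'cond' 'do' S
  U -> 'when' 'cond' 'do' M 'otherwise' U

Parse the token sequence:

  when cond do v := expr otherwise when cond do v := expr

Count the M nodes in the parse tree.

2

[S [U when cond do [M v := expr] otherwise [U when cond do [S [M v := expr]]]]]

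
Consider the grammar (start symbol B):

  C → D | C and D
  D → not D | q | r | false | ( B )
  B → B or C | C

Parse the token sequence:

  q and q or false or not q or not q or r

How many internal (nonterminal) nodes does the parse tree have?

[B [B [B [B [B [C [C [D q]] and [D q]]] or [C [D false]]] or [C [D not [D q]]]] or [C [D not [D q]]]] or [C [D r]]]

19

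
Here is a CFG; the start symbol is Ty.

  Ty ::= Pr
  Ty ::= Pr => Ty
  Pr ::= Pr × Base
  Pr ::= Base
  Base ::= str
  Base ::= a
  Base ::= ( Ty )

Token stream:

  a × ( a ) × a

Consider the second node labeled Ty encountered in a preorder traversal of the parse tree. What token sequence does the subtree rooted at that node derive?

a

[Ty [Pr [Pr [Pr [Base a]] × [Base ( [Ty [Pr [Base a]]] )]] × [Base a]]]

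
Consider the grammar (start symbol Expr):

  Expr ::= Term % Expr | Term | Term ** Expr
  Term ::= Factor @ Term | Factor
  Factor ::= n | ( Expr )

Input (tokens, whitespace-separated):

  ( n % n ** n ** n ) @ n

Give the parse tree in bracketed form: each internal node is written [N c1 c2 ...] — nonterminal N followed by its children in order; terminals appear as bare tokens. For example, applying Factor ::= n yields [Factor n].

Expr
Term
Factor @ Term
( Expr ) @ Term
( Term % Expr ) @ Term
( Factor % Expr ) @ Term
( n % Expr ) @ Term
( n % Term ** Expr ) @ Term
( n % Factor ** Expr ) @ Term
( n % n ** Expr ) @ Term
( n % n ** Term ** Expr ) @ Term
( n % n ** Factor ** Expr ) @ Term
( n % n ** n ** Expr ) @ Term
( n % n ** n ** Term ) @ Term
( n % n ** n ** Factor ) @ Term
( n % n ** n ** n ) @ Term
( n % n ** n ** n ) @ Factor
( n % n ** n ** n ) @ n

[Expr [Term [Factor ( [Expr [Term [Factor n]] % [Expr [Term [Factor n]] ** [Expr [Term [Factor n]] ** [Expr [Term [Factor n]]]]]] )] @ [Term [Factor n]]]]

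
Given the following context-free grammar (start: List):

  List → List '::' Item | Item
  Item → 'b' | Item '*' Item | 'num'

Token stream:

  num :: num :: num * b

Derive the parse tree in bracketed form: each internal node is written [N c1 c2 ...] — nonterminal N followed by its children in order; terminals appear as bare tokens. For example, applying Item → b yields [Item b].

List
List :: Item
List :: Item :: Item
Item :: Item :: Item
num :: Item :: Item
num :: num :: Item
num :: num :: Item * Item
num :: num :: num * Item
num :: num :: num * b

[List [List [List [Item num]] :: [Item num]] :: [Item [Item num] * [Item b]]]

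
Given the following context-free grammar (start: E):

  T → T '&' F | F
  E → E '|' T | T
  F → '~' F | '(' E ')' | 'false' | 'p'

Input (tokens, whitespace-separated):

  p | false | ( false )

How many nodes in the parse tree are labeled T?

[E [E [E [T [F p]]] | [T [F false]]] | [T [F ( [E [T [F false]]] )]]]

4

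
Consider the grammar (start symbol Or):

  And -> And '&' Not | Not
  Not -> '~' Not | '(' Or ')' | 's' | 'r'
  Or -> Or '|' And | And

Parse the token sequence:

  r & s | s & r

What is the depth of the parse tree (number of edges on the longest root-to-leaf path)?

5

[Or [Or [And [And [Not r]] & [Not s]]] | [And [And [Not s]] & [Not r]]]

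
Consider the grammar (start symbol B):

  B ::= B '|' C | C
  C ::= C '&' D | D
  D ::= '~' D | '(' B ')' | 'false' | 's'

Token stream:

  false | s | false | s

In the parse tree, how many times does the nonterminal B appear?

4

[B [B [B [B [C [D false]]] | [C [D s]]] | [C [D false]]] | [C [D s]]]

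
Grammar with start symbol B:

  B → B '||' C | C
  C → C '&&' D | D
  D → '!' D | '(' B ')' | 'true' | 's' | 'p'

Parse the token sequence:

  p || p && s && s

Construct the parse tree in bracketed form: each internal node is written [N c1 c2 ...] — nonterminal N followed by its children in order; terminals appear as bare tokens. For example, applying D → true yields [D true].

[B [B [C [D p]]] || [C [C [C [D p]] && [D s]] && [D s]]]

B
B || C
C || C
D || C
p || C
p || C && D
p || C && D && D
p || D && D && D
p || p && D && D
p || p && s && D
p || p && s && s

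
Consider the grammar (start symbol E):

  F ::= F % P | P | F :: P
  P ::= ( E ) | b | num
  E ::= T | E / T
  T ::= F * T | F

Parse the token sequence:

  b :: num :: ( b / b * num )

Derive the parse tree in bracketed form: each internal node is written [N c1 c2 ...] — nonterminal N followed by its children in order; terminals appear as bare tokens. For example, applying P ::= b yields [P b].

E
T
F
F :: P
F :: P :: P
P :: P :: P
b :: P :: P
b :: num :: P
b :: num :: ( E )
b :: num :: ( E / T )
b :: num :: ( T / T )
b :: num :: ( F / T )
b :: num :: ( P / T )
b :: num :: ( b / T )
b :: num :: ( b / F * T )
b :: num :: ( b / P * T )
b :: num :: ( b / b * T )
b :: num :: ( b / b * F )
b :: num :: ( b / b * P )
b :: num :: ( b / b * num )

[E [T [F [F [F [P b]] :: [P num]] :: [P ( [E [E [T [F [P b]]]] / [T [F [P b]] * [T [F [P num]]]]] )]]]]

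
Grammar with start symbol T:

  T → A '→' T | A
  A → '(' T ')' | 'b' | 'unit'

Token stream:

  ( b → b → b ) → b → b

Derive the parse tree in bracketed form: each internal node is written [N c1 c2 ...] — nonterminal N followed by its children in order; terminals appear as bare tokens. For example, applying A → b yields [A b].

T
A → T
( T ) → T
( A → T ) → T
( b → T ) → T
( b → A → T ) → T
( b → b → T ) → T
( b → b → A ) → T
( b → b → b ) → T
( b → b → b ) → A → T
( b → b → b ) → b → T
( b → b → b ) → b → A
( b → b → b ) → b → b

[T [A ( [T [A b] → [T [A b] → [T [A b]]]] )] → [T [A b] → [T [A b]]]]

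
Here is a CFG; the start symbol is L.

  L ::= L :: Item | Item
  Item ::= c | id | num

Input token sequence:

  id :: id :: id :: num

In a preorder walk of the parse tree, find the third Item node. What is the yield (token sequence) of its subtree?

[L [L [L [L [Item id]] :: [Item id]] :: [Item id]] :: [Item num]]

id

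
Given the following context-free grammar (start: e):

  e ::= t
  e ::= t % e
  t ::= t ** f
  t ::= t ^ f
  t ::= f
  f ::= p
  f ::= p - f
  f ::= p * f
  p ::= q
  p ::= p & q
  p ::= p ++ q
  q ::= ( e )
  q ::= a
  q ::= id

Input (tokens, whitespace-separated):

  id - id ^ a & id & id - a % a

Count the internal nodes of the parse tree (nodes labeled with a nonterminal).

24

[e [t [t [f [p [q id]] - [f [p [q id]]]]] ^ [f [p [p [p [q a]] & [q id]] & [q id]] - [f [p [q a]]]]] % [e [t [f [p [q a]]]]]]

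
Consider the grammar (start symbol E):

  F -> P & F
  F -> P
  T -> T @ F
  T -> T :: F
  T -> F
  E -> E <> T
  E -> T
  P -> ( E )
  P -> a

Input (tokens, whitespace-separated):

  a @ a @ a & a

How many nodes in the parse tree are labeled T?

[E [T [T [T [F [P a]]] @ [F [P a]]] @ [F [P a] & [F [P a]]]]]

3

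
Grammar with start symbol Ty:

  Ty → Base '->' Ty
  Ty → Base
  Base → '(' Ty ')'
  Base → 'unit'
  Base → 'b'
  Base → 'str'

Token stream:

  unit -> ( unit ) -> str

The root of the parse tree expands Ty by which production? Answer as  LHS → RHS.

[Ty [Base unit] -> [Ty [Base ( [Ty [Base unit]] )] -> [Ty [Base str]]]]

Ty → Base '->' Ty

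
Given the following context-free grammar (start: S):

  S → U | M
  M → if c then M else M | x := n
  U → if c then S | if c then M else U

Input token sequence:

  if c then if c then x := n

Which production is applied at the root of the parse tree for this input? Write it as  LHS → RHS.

S → U

[S [U if c then [S [U if c then [S [M x := n]]]]]]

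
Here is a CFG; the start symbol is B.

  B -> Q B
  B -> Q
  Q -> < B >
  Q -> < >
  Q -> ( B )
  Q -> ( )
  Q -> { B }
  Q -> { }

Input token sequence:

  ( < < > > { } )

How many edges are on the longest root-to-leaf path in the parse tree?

6

[B [Q ( [B [Q < [B [Q < >]] >] [B [Q { }]]] )]]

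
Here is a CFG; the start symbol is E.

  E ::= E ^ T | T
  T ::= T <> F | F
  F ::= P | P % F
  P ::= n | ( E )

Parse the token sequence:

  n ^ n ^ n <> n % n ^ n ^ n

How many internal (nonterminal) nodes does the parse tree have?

25

[E [E [E [E [E [T [F [P n]]]] ^ [T [F [P n]]]] ^ [T [T [F [P n]]] <> [F [P n] % [F [P n]]]]] ^ [T [F [P n]]]] ^ [T [F [P n]]]]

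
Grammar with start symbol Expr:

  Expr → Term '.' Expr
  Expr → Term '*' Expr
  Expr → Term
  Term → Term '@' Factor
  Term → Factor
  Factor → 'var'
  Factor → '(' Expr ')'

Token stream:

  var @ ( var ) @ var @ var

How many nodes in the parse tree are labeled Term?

5

[Expr [Term [Term [Term [Term [Factor var]] @ [Factor ( [Expr [Term [Factor var]]] )]] @ [Factor var]] @ [Factor var]]]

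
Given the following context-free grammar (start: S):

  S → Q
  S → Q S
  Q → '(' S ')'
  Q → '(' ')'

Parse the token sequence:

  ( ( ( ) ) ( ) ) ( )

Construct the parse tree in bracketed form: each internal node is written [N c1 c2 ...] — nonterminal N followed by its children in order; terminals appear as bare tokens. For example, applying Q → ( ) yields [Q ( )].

[S [Q ( [S [Q ( [S [Q ( )]] )] [S [Q ( )]]] )] [S [Q ( )]]]

S
Q S
( S ) S
( Q S ) S
( ( S ) S ) S
( ( Q ) S ) S
( ( ( ) ) S ) S
( ( ( ) ) Q ) S
( ( ( ) ) ( ) ) S
( ( ( ) ) ( ) ) Q
( ( ( ) ) ( ) ) ( )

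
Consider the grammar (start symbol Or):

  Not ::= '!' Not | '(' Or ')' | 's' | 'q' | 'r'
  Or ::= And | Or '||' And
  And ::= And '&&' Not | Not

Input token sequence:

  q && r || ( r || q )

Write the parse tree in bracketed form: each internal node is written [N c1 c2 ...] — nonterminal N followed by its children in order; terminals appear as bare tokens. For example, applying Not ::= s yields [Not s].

Or
Or || And
And || And
And && Not || And
Not && Not || And
q && Not || And
q && r || And
q && r || Not
q && r || ( Or )
q && r || ( Or || And )
q && r || ( And || And )
q && r || ( Not || And )
q && r || ( r || And )
q && r || ( r || Not )
q && r || ( r || q )

[Or [Or [And [And [Not q]] && [Not r]]] || [And [Not ( [Or [Or [And [Not r]]] || [And [Not q]]] )]]]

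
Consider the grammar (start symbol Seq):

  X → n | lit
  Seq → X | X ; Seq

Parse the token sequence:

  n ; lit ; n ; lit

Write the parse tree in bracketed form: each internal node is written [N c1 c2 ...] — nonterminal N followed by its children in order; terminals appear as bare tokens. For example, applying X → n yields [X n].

[Seq [X n] ; [Seq [X lit] ; [Seq [X n] ; [Seq [X lit]]]]]

Seq
X ; Seq
n ; Seq
n ; X ; Seq
n ; lit ; Seq
n ; lit ; X ; Seq
n ; lit ; n ; Seq
n ; lit ; n ; X
n ; lit ; n ; lit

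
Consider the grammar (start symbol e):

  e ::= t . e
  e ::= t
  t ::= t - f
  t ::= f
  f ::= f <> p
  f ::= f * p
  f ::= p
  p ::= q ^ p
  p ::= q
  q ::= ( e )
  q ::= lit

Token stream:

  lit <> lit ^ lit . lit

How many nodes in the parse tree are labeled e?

[e [t [f [f [p [q lit]]] <> [p [q lit] ^ [p [q lit]]]]] . [e [t [f [p [q lit]]]]]]

2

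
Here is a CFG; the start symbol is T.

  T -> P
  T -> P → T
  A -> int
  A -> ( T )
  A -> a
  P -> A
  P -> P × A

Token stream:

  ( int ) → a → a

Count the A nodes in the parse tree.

[T [P [A ( [T [P [A int]]] )]] → [T [P [A a]] → [T [P [A a]]]]]

4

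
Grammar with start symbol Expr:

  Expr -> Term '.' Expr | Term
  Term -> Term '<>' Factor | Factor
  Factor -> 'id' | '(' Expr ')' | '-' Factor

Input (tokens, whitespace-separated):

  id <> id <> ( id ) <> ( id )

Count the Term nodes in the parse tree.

6

[Expr [Term [Term [Term [Term [Factor id]] <> [Factor id]] <> [Factor ( [Expr [Term [Factor id]]] )]] <> [Factor ( [Expr [Term [Factor id]]] )]]]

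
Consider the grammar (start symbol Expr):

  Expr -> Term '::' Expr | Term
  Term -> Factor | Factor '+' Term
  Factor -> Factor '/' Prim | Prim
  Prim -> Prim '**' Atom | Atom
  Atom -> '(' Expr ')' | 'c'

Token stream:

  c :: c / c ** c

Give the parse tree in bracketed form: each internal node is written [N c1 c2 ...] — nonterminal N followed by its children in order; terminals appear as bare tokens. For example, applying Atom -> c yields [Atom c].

[Expr [Term [Factor [Prim [Atom c]]]] :: [Expr [Term [Factor [Factor [Prim [Atom c]]] / [Prim [Prim [Atom c]] ** [Atom c]]]]]]

Expr
Term :: Expr
Factor :: Expr
Prim :: Expr
Atom :: Expr
c :: Expr
c :: Term
c :: Factor
c :: Factor / Prim
c :: Prim / Prim
c :: Atom / Prim
c :: c / Prim
c :: c / Prim ** Atom
c :: c / Atom ** Atom
c :: c / c ** Atom
c :: c / c ** c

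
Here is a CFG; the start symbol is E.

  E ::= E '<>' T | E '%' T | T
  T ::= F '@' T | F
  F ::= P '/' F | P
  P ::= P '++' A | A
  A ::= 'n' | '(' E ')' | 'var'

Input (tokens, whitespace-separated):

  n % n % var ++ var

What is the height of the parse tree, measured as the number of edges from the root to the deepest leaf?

[E [E [E [T [F [P [A n]]]]] % [T [F [P [A n]]]]] % [T [F [P [P [A var]] ++ [A var]]]]]

7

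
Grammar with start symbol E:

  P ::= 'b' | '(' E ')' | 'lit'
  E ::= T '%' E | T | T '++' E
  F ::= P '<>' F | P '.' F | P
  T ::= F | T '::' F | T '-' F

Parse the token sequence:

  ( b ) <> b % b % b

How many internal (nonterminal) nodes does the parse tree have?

18

[E [T [F [P ( [E [T [F [P b]]]] )] <> [F [P b]]]] % [E [T [F [P b]]] % [E [T [F [P b]]]]]]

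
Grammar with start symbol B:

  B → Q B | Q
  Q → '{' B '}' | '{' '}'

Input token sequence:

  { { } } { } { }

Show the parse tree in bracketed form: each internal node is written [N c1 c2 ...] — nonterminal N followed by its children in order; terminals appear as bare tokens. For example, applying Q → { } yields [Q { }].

[B [Q { [B [Q { }]] }] [B [Q { }] [B [Q { }]]]]

B
Q B
{ B } B
{ Q } B
{ { } } B
{ { } } Q B
{ { } } { } B
{ { } } { } Q
{ { } } { } { }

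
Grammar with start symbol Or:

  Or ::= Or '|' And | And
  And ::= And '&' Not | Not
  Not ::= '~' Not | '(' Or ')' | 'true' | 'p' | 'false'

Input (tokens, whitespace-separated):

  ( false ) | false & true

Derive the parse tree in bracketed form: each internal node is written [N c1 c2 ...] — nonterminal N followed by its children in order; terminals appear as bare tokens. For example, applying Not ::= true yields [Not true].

Or
Or | And
And | And
Not | And
( Or ) | And
( And ) | And
( Not ) | And
( false ) | And
( false ) | And & Not
( false ) | Not & Not
( false ) | false & Not
( false ) | false & true

[Or [Or [And [Not ( [Or [And [Not false]]] )]]] | [And [And [Not false]] & [Not true]]]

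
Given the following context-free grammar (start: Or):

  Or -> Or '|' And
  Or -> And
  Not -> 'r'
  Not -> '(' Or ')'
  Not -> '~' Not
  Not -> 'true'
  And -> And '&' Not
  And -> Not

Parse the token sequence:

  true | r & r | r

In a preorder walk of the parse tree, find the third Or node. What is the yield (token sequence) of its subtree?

[Or [Or [Or [And [Not true]]] | [And [And [Not r]] & [Not r]]] | [And [Not r]]]

true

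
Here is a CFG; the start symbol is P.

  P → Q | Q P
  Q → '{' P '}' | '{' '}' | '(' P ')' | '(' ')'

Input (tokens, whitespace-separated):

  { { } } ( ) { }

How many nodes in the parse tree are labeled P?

[P [Q { [P [Q { }]] }] [P [Q ( )] [P [Q { }]]]]

4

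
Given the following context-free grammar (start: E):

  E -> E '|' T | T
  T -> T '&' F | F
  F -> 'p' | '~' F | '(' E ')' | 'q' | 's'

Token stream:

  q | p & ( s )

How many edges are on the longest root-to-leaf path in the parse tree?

6

[E [E [T [F q]]] | [T [T [F p]] & [F ( [E [T [F s]]] )]]]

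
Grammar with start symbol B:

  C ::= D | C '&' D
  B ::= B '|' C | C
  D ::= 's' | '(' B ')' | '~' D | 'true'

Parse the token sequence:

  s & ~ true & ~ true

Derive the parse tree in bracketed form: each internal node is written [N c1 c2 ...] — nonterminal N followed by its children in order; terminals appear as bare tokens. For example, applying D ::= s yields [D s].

B
C
C & D
C & D & D
D & D & D
s & D & D
s & ~ D & D
s & ~ true & D
s & ~ true & ~ D
s & ~ true & ~ true

[B [C [C [C [D s]] & [D ~ [D true]]] & [D ~ [D true]]]]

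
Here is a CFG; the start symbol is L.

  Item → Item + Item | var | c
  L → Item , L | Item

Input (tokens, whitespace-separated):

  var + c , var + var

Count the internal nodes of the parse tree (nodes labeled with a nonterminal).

[L [Item [Item var] + [Item c]] , [L [Item [Item var] + [Item var]]]]

8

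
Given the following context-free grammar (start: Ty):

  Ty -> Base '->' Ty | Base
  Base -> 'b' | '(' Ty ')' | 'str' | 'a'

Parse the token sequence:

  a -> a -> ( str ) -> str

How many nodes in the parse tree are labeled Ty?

5

[Ty [Base a] -> [Ty [Base a] -> [Ty [Base ( [Ty [Base str]] )] -> [Ty [Base str]]]]]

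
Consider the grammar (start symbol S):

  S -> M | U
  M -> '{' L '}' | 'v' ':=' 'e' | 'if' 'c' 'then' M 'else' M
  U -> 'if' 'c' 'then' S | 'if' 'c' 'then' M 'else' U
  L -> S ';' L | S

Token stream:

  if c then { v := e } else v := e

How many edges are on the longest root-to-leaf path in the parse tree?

[S [M if c then [M { [L [S [M v := e]]] }] else [M v := e]]]

6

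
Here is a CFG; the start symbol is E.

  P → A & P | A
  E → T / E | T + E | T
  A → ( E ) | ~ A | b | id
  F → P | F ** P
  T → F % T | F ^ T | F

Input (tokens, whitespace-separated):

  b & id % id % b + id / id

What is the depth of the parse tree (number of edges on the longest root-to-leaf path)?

[E [T [F [P [A b] & [P [A id]]]] % [T [F [P [A id]]] % [T [F [P [A b]]]]]] + [E [T [F [P [A id]]]] / [E [T [F [P [A id]]]]]]]

7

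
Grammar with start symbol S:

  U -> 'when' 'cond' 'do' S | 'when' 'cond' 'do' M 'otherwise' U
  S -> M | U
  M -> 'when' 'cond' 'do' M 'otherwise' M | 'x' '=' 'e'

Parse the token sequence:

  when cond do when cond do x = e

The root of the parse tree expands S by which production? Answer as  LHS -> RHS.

S -> U

[S [U when cond do [S [U when cond do [S [M x = e]]]]]]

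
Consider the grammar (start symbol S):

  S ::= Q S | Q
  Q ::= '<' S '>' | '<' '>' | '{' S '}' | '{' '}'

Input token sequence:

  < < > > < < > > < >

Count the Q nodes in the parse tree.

5

[S [Q < [S [Q < >]] >] [S [Q < [S [Q < >]] >] [S [Q < >]]]]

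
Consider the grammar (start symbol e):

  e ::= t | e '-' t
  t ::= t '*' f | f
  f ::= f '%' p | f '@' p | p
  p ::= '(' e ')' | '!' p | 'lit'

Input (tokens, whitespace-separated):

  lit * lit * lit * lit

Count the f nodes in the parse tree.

[e [t [t [t [t [f [p lit]]] * [f [p lit]]] * [f [p lit]]] * [f [p lit]]]]

4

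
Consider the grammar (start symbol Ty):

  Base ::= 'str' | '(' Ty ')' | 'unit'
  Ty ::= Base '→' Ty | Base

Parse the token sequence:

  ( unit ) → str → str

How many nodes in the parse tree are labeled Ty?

4

[Ty [Base ( [Ty [Base unit]] )] → [Ty [Base str] → [Ty [Base str]]]]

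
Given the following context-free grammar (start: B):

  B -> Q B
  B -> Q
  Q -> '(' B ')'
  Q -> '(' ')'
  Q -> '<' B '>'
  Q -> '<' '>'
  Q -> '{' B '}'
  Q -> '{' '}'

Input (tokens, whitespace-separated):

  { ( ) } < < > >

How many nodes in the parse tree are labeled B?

[B [Q { [B [Q ( )]] }] [B [Q < [B [Q < >]] >]]]

4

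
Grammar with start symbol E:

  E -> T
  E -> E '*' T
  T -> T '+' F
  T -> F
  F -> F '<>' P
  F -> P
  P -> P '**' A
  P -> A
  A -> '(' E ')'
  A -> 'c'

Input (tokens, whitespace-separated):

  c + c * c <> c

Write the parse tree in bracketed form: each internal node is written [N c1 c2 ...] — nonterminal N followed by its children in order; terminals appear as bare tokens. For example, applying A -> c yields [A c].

[E [E [T [T [F [P [A c]]]] + [F [P [A c]]]]] * [T [F [F [P [A c]]] <> [P [A c]]]]]

E
E * T
T * T
T + F * T
F + F * T
P + F * T
A + F * T
c + F * T
c + P * T
c + A * T
c + c * T
c + c * F
c + c * F <> P
c + c * P <> P
c + c * A <> P
c + c * c <> P
c + c * c <> A
c + c * c <> c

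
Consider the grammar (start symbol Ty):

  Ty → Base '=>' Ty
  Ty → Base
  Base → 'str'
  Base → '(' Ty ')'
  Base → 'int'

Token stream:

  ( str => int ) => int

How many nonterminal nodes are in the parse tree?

8

[Ty [Base ( [Ty [Base str] => [Ty [Base int]]] )] => [Ty [Base int]]]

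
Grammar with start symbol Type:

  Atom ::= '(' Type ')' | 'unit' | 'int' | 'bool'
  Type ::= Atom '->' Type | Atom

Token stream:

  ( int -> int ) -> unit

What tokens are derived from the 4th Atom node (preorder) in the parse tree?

unit

[Type [Atom ( [Type [Atom int] -> [Type [Atom int]]] )] -> [Type [Atom unit]]]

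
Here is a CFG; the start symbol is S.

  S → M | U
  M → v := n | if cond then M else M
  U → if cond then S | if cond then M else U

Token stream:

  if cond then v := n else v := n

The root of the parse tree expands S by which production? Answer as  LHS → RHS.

S → M

[S [M if cond then [M v := n] else [M v := n]]]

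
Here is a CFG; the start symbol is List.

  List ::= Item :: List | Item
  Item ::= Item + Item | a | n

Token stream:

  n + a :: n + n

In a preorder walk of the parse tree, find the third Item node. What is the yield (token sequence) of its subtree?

[List [Item [Item n] + [Item a]] :: [List [Item [Item n] + [Item n]]]]

a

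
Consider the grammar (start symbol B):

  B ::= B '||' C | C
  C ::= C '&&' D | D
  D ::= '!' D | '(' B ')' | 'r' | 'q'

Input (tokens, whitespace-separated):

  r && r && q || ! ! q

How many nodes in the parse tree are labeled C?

[B [B [C [C [C [D r]] && [D r]] && [D q]]] || [C [D ! [D ! [D q]]]]]

4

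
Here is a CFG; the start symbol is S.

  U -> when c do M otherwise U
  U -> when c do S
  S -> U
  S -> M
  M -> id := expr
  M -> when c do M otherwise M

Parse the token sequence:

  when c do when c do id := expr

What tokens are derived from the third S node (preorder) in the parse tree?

id := expr

[S [U when c do [S [U when c do [S [M id := expr]]]]]]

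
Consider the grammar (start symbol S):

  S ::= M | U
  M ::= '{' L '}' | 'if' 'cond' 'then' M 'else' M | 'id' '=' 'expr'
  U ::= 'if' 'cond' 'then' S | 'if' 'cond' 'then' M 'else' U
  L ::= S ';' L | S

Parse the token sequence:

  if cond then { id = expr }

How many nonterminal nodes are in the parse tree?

7

[S [U if cond then [S [M { [L [S [M id = expr]]] }]]]]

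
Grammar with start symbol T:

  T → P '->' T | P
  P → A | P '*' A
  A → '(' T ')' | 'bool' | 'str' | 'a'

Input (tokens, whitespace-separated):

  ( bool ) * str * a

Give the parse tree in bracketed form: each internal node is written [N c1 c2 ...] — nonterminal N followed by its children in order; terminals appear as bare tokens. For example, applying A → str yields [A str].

[T [P [P [P [A ( [T [P [A bool]]] )]] * [A str]] * [A a]]]

T
P
P * A
P * A * A
A * A * A
( T ) * A * A
( P ) * A * A
( A ) * A * A
( bool ) * A * A
( bool ) * str * A
( bool ) * str * a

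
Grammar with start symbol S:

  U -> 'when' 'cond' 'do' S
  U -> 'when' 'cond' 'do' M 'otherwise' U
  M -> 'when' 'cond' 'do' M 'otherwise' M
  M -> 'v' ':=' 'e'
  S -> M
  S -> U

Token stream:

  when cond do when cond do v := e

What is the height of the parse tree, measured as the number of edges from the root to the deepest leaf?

[S [U when cond do [S [U when cond do [S [M v := e]]]]]]

6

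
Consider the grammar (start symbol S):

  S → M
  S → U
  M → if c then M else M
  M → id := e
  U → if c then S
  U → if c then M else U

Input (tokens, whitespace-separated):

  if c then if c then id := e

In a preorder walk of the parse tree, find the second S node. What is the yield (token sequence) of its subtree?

if c then id := e

[S [U if c then [S [U if c then [S [M id := e]]]]]]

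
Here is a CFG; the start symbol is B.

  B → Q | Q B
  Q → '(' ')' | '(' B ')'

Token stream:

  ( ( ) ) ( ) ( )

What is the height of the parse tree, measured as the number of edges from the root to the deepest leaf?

4

[B [Q ( [B [Q ( )]] )] [B [Q ( )] [B [Q ( )]]]]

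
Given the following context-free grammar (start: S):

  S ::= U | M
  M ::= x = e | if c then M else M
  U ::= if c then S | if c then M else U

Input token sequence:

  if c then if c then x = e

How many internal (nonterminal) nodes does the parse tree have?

6

[S [U if c then [S [U if c then [S [M x = e]]]]]]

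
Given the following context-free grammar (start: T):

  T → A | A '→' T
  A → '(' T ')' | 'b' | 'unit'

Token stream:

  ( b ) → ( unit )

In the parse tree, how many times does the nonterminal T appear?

4

[T [A ( [T [A b]] )] → [T [A ( [T [A unit]] )]]]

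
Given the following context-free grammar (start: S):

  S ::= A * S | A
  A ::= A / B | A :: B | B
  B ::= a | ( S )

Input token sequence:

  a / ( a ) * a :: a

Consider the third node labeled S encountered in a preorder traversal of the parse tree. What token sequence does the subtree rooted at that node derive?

[S [A [A [B a]] / [B ( [S [A [B a]]] )]] * [S [A [A [B a]] :: [B a]]]]

a :: a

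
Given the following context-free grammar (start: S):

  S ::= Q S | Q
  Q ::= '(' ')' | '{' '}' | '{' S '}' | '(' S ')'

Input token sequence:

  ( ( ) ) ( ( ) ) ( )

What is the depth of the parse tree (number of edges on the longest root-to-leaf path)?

[S [Q ( [S [Q ( )]] )] [S [Q ( [S [Q ( )]] )] [S [Q ( )]]]]

5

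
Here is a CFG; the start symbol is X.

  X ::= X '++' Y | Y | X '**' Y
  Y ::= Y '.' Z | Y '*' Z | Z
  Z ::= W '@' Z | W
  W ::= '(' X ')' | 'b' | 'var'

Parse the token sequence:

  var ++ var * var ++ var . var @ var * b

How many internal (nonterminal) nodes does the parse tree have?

[X [X [X [Y [Z [W var]]]] ++ [Y [Y [Z [W var]]] * [Z [W var]]]] ++ [Y [Y [Y [Z [W var]]] . [Z [W var] @ [Z [W var]]]] * [Z [W b]]]]

23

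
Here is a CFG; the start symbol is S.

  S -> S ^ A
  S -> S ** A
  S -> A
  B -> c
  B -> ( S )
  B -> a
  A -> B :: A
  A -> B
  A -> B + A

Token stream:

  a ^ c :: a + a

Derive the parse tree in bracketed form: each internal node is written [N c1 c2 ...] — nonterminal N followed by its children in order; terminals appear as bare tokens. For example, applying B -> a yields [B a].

[S [S [A [B a]]] ^ [A [B c] :: [A [B a] + [A [B a]]]]]

S
S ^ A
A ^ A
B ^ A
a ^ A
a ^ B :: A
a ^ c :: A
a ^ c :: B + A
a ^ c :: a + A
a ^ c :: a + B
a ^ c :: a + a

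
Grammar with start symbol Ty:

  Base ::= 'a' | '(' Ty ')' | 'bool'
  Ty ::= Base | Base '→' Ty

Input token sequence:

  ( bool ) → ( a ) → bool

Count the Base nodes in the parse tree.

[Ty [Base ( [Ty [Base bool]] )] → [Ty [Base ( [Ty [Base a]] )] → [Ty [Base bool]]]]

5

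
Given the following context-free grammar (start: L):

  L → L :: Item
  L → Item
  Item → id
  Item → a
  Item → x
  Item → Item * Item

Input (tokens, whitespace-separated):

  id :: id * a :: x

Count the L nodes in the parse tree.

[L [L [L [Item id]] :: [Item [Item id] * [Item a]]] :: [Item x]]

3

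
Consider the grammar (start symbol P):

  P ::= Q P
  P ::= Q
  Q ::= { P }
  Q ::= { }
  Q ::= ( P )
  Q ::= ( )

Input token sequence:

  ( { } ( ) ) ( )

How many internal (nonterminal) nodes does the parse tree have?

8

[P [Q ( [P [Q { }] [P [Q ( )]]] )] [P [Q ( )]]]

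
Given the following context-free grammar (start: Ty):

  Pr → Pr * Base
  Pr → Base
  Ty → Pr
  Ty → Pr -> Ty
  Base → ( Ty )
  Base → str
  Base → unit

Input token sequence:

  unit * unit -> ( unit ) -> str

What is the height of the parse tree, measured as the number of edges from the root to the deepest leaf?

[Ty [Pr [Pr [Base unit]] * [Base unit]] -> [Ty [Pr [Base ( [Ty [Pr [Base unit]]] )]] -> [Ty [Pr [Base str]]]]]

7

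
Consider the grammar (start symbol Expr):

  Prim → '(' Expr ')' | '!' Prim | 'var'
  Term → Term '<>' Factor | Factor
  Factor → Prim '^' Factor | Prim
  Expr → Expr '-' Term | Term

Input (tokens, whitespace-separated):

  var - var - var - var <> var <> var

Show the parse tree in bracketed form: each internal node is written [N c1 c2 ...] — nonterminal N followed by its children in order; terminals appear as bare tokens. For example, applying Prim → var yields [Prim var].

Expr
Expr - Term
Expr - Term - Term
Expr - Term - Term - Term
Term - Term - Term - Term
Factor - Term - Term - Term
Prim - Term - Term - Term
var - Term - Term - Term
var - Factor - Term - Term
var - Prim - Term - Term
var - var - Term - Term
var - var - Factor - Term
var - var - Prim - Term
var - var - var - Term
var - var - var - Term <> Factor
var - var - var - Term <> Factor <> Factor
var - var - var - Factor <> Factor <> Factor
var - var - var - Prim <> Factor <> Factor
var - var - var - var <> Factor <> Factor
var - var - var - var <> Prim <> Factor
var - var - var - var <> var <> Factor
var - var - var - var <> var <> Prim
var - var - var - var <> var <> var

[Expr [Expr [Expr [Expr [Term [Factor [Prim var]]]] - [Term [Factor [Prim var]]]] - [Term [Factor [Prim var]]]] - [Term [Term [Term [Factor [Prim var]]] <> [Factor [Prim var]]] <> [Factor [Prim var]]]]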